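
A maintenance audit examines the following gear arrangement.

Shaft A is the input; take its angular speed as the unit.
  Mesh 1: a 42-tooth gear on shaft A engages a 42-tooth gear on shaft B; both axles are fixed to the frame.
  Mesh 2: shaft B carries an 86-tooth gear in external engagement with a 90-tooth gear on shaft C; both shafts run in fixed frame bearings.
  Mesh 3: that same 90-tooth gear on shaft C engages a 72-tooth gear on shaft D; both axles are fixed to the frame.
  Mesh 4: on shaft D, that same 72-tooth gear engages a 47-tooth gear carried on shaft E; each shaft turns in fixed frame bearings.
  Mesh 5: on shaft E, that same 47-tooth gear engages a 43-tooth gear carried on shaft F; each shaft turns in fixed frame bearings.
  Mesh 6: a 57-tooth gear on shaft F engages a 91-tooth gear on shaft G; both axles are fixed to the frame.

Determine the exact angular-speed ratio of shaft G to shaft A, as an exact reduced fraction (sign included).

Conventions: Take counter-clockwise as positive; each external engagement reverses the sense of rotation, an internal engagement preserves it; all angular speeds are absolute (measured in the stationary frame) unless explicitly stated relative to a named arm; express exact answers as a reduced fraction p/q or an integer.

114/91

class = fixed-axis compound train [6 meshes; 6 ratios multiply, 6 sense flips]
mesh 1 [42T→42T]: running ratio 1, sense −
mesh 2 [86T→90T]: running ratio 43/45, sense +
mesh 3 [90T→72T]: running ratio 43/36, sense −
mesh 4 [72T→47T]: running ratio 86/47, sense +
mesh 5 [47T→43T]: running ratio 2, sense −
mesh 6 [57T→91T]: running ratio 114/91, sense +
ω_out/ω_in = 114/91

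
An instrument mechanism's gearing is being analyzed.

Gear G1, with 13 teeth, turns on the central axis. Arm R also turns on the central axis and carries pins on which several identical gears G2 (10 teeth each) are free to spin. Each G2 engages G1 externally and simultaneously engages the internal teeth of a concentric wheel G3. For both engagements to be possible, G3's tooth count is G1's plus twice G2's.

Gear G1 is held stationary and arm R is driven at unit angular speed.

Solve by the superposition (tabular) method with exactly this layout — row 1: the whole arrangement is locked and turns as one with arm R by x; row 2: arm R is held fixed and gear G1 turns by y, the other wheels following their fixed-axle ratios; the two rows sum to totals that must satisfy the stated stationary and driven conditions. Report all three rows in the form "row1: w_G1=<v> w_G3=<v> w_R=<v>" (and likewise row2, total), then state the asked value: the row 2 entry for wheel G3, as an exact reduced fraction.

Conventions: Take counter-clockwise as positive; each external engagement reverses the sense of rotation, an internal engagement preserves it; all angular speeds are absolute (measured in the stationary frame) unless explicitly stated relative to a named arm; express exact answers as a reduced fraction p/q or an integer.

planetary set (13T centre, 10T on arm, 33T internal) — Willis relation
row 1 (train locked, turned with arm): all members turn x
row 2: sun turns y, ring = −(13/33)·y, arm 0
boundary: total ω_sun = x + y = 0 and total ω_arm = x = 1  ⇒  y = -1, x = 1
row 2 ring = −(13/33)·(-1) = 13/33
totals (row 1 + row 2): sun 1 + (-1) = 0, ring 1 + 13/33 = 46/33, arm 1 + 0 = 1
asked cell (row2, ring) = 13/33

row1: w_G1=1 w_G3=1 w_R=1
row2: w_G1=-1 w_G3=13/33 w_R=0
total: w_G1=0 w_G3=46/33 w_R=1
asked value: 13/33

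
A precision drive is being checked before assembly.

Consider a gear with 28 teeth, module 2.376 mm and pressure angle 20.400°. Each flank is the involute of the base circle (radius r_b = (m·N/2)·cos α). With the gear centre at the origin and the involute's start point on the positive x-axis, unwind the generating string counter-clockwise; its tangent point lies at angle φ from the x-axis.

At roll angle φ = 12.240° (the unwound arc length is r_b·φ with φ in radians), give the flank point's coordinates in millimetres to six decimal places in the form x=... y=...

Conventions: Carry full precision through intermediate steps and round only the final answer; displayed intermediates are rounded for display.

x=31.881082 y=0.100859

recognized (one wheel, involute flank): single-mesh tooth geometry, m = 2.376, N = 28
pitch radius r_p = m·N/2 = 2.376·28/2 = 33.264000
base radius r_b = r_p·cos α = 33.264000·cos 20.400° = 31.177748
roll angle φ = 12.240° = 0.21362830 rad
x = r_b·(cos φ + φ·sin φ) = 31.881082
y = r_b·(sin φ − φ·cos φ) = 0.100859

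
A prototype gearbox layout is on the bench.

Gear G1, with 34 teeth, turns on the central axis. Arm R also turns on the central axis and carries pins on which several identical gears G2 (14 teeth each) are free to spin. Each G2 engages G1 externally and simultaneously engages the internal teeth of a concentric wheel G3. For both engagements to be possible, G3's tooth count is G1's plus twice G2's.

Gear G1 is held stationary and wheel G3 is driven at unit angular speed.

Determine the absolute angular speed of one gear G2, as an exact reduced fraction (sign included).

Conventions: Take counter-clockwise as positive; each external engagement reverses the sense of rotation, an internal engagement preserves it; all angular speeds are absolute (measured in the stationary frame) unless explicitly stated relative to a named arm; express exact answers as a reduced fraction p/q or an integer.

31/14

class = planetary set [G3 = 34+2·14 = 62; Willis about the carrier]
ring teeth: 34 + 2·14 = 62
34(ω_sun−ω_arm) = −62(ω_ring−ω_arm),  ω_sun = 0, ω_ring = 1
34(0−ω_arm) = −62(1−ω_arm)  ⇒  96·ω_arm = 62  ⇒  ω_arm = 31/48
sun–planet mesh: 34·(0−31/48) = −14·(ω_p−ω_arm)  ⇒  ω_p−ω_arm = 527/336
ω_p = 31/48 + 527/336 = 31/14
exact speed ratio = 31/14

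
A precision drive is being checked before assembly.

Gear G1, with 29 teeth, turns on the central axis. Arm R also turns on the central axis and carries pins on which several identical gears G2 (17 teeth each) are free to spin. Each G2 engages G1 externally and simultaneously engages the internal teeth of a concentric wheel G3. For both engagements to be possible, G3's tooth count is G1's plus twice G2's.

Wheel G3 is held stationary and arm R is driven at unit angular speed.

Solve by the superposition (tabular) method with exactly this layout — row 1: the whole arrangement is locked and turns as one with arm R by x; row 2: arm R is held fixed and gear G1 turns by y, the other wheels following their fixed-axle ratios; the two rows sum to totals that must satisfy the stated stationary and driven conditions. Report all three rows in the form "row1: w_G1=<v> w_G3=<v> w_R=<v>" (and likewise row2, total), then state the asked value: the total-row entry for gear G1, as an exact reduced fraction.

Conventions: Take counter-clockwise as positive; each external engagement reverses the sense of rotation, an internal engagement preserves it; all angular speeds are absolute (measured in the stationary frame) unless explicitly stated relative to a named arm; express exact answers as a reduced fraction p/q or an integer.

planetary set (29T centre, 17T on arm, 63T internal) — Willis relation
superposition row 1 [locked train]: every member turns x
row 2 (arm held, sun turns y): ω_ring = −(29/63)·y, ω_arm = 0
boundary: total ω_ring = x − (29/63)·y = 0 and total ω_arm = x = 1  ⇒  y = 63/29, x = 1
row 2 ring = −(29/63)·63/29 = -1
totals (row 1 + row 2): sun 1 + 63/29 = 92/29, ring 1 + (-1) = 0, arm 1 + 0 = 1
asked cell (total, sun) = 92/29

row1: w_G1=1 w_G3=1 w_R=1
row2: w_G1=63/29 w_G3=-1 w_R=0
total: w_G1=92/29 w_G3=0 w_R=1
asked value: 92/29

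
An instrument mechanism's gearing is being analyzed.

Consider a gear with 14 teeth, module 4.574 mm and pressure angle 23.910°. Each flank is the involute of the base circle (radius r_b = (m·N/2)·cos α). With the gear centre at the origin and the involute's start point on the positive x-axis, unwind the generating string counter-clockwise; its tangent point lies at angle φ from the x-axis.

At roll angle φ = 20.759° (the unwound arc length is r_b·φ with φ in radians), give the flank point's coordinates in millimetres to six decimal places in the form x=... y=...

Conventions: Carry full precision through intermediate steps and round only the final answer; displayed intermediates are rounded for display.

class = single-mesh tooth geometry [base-circle involute, m = 4.574, 14T]
pitch radius r_p = m·N/2 = 4.574·14/2 = 32.018000
base radius r_b = r_p·cos α = 32.018000·cos 23.910° = 29.270319
roll angle φ = 20.759° = 0.36231290 rad
x = r_b·(cos φ + φ·sin φ) = 31.128895
y = r_b·(sin φ − φ·cos φ) = 0.457979

x=31.128895 y=0.457979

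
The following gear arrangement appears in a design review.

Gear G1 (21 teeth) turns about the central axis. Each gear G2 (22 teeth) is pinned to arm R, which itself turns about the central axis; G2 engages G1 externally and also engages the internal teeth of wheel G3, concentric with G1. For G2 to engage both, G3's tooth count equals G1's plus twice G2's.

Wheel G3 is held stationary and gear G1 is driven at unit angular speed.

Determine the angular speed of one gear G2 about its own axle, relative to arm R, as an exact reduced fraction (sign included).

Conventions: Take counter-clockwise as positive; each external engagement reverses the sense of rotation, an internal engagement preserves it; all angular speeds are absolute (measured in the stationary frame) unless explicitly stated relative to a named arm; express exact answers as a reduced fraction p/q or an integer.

-1365/1892

class = planetary set [G3 = 21+2·22 = 65; Willis about the carrier]
ring teeth: 21 + 2·22 = 65
21(ω_sun−ω_arm) = −65(ω_ring−ω_arm),  ω_ring = 0, ω_sun = 1
21(1−ω_arm) = −65(0−ω_arm)  ⇒  86·ω_arm = 21  ⇒  ω_arm = 21/86
sun–planet mesh: 21·(1−21/86) = −22·(ω_p−ω_arm)  ⇒  ω_p−ω_arm = -1365/1892
exact speed ratio = -1365/1892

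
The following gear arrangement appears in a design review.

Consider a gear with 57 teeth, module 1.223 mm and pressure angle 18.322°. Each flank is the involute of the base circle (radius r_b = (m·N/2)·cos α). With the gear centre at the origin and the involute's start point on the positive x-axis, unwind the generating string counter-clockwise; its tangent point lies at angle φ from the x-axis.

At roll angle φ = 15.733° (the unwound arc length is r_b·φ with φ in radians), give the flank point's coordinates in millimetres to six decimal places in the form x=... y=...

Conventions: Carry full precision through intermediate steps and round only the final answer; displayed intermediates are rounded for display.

x=34.312533 y=0.226644

class = single-mesh tooth geometry [base-circle involute, m = 1.223, 57T]
pitch radius r_p = m·N/2 = 1.223·57/2 = 34.855500
base radius r_b = r_p·cos α = 34.855500·cos 18.322° = 33.088495
roll angle φ = 15.733° = 0.27459265 rad
x = r_b·(cos φ + φ·sin φ) = 34.312533
y = r_b·(sin φ − φ·cos φ) = 0.226644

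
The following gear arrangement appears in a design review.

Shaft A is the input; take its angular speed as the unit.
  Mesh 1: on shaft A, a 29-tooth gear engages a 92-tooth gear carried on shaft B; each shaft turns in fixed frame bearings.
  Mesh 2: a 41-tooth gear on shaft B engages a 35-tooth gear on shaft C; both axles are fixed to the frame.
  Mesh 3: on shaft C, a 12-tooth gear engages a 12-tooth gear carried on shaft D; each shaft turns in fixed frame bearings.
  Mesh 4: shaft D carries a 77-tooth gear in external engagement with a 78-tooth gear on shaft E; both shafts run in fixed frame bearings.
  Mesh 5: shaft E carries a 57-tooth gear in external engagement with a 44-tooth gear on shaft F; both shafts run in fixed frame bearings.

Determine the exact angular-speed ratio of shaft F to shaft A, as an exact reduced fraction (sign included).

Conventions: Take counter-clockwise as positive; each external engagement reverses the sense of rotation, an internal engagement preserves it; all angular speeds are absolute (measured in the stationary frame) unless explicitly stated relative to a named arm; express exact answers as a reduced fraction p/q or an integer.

-22591/47840

class = fixed-axis compound train [5 meshes; 5 ratios multiply, 5 sense flips]
mesh 1 [29T→92T]: running ratio 29/92, sense −
mesh 2 [41T→35T]: running ratio 1189/3220, sense +
mesh 3 [12T→12T]: running ratio 1189/3220, sense −
mesh 4 [77T→78T]: running ratio 13079/35880, sense +
mesh 5 [57T→44T]: running ratio 22591/47840, sense −
ω_out/ω_in = -22591/47840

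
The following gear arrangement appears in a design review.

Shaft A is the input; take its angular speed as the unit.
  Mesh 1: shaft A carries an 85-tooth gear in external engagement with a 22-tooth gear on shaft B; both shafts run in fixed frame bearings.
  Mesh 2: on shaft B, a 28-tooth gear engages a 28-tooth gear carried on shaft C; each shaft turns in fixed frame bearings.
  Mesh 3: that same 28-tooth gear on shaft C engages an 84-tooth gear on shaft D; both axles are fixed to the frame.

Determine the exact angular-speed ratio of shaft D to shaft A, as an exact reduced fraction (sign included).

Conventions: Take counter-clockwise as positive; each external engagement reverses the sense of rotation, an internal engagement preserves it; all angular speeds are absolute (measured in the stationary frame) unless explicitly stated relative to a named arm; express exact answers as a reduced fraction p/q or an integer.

class = fixed-axis compound train [3 meshes; 3 ratios multiply, 3 sense flips]
mesh 1 [85T→22T]: running ratio 85/22, sense −
mesh 2 [28T→28T]: running ratio 85/22, sense +
mesh 3 [28T→84T]: running ratio 85/66, sense −
ω_out/ω_in = -85/66

-85/66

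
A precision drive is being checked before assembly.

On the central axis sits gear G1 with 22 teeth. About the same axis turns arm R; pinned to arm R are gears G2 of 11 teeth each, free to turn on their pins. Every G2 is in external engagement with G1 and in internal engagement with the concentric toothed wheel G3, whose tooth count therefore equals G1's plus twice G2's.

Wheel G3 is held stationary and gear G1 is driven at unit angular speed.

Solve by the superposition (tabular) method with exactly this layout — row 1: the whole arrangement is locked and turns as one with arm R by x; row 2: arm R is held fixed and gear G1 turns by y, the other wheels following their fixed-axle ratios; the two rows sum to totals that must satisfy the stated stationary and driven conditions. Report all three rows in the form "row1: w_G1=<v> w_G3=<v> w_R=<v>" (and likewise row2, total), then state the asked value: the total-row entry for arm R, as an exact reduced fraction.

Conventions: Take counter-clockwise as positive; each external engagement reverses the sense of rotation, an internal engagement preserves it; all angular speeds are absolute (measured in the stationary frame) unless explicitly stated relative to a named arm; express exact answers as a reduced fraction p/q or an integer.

row1: w_G1=1/3 w_G3=1/3 w_R=1/3
row2: w_G1=2/3 w_G3=-1/3 w_R=0
total: w_G1=1 w_G3=0 w_R=1/3
asked value: 1/3

recognized (axles ride arm R): planetary set, 22/11/44 teeth
row 1 — lock + rotate with arm: ω_sun = ω_ring = ω_arm = x
row 2 (arm held, sun turns y): ω_ring = −(22/44)·y, ω_arm = 0
boundary: total ω_ring = x − (22/44)·y = 0 and total ω_sun = x + y = 1  ⇒  y = 2/3, x = 1/3
row 2 ring = −(22/44)·2/3 = -1/3
totals (row 1 + row 2): sun 1/3 + 2/3 = 1, ring 1/3 + (-1/3) = 0, arm 1/3 + 0 = 1/3
asked cell (total, arm) = 1/3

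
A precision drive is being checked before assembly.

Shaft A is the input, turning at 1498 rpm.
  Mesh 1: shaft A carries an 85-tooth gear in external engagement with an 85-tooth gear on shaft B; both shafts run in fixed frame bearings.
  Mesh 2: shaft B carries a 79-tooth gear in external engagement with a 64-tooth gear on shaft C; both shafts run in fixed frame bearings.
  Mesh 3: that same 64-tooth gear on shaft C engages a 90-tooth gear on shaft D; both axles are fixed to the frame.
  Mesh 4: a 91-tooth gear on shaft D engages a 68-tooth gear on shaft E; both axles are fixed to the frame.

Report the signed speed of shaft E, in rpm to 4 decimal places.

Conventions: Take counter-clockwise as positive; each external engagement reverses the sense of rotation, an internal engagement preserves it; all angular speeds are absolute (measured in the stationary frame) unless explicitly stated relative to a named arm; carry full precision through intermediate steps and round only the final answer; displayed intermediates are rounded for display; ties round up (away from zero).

recognized (5 fixed axles, 4 meshes): fixed-axis compound train
mesh 1 [85T→85T]: ω = 1498.0000×85/85 = 1498.0000 rpm, sense flips to −
mesh 2 [79T→64T]: ω = 1498.0000×79/64 = 1849.0938 rpm, sense flips to +
mesh 3 [64T→90T]: ω = 1849.0938×64/90 = 1314.9111 rpm, sense flips to −
mesh 4 [91T→68T]: ω = 1314.9111×91/68 = 1759.6605 rpm, sense flips to +
signed output speed = +1759.6605 rpm

+1759.6605 rpm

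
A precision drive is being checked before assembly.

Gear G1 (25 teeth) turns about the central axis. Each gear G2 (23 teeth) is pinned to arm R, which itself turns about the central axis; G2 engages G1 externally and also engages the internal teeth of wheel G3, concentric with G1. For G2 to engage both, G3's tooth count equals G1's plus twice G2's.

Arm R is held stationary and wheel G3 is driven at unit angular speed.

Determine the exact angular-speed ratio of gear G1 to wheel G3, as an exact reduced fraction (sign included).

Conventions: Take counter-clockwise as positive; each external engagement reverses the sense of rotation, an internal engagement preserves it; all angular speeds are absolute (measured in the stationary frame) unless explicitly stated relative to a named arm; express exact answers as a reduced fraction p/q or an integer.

-71/25

recognized (axles ride arm R): planetary set, 25/23/71 teeth
ring teeth: 25 + 2·23 = 71
25(ω_sun−ω_arm) = −71(ω_ring−ω_arm),  ω_arm = 0, ω_ring = 1
ω_sun = 0 − (71/25)(1−0) = -71/25
ω_out/ω_in = -71/25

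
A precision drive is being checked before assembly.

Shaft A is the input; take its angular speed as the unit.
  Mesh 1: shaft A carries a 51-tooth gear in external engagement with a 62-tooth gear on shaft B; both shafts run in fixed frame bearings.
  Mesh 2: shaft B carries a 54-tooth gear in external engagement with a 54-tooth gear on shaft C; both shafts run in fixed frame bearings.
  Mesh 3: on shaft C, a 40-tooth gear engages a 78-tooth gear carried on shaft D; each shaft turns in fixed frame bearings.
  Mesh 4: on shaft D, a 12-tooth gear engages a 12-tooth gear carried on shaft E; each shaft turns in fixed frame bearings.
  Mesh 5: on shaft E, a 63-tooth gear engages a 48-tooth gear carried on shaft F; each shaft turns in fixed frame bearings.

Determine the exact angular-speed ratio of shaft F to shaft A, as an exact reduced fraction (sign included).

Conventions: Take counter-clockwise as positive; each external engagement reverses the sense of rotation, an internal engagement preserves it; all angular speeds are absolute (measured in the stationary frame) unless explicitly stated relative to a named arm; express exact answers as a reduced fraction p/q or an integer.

-1785/3224

class = fixed-axis compound train [5 meshes; 5 ratios multiply, 5 sense flips]
mesh 1 [51T→62T]: running ratio 51/62, sense −
mesh 2 [54T→54T]: running ratio 51/62, sense +
mesh 3 [40T→78T]: running ratio 170/403, sense −
mesh 4 [12T→12T]: running ratio 170/403, sense +
mesh 5 [63T→48T]: running ratio 1785/3224, sense −
ω_out/ω_in = -1785/3224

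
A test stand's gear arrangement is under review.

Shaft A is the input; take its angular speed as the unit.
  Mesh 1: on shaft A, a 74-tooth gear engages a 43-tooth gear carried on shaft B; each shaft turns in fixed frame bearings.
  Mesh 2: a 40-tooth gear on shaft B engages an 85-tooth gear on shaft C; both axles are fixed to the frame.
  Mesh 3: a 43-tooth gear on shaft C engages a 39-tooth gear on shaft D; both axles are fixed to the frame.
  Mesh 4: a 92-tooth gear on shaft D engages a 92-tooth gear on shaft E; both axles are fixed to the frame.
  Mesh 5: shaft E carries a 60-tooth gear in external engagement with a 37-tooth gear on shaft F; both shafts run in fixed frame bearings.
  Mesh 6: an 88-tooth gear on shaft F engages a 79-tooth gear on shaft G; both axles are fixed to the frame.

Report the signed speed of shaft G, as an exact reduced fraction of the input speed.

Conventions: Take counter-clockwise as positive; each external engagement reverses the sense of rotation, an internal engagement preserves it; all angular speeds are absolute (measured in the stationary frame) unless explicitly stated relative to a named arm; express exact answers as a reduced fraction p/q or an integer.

28160/17459

6-mesh fixed-axis compound train (all bearings frame-fixed)
mesh 1 [74T→43T]: |ω|/ω_in = 1×74/43 = 74/43, sense flips to −
mesh 2 [40T→85T]: |ω|/ω_in = (74/43)×40/85 = 592/731, sense flips to +
mesh 3 [43T→39T]: |ω|/ω_in = (592/731)×43/39 = 592/663, sense flips to −
mesh 4 [92T→92T]: |ω|/ω_in = (592/663)×92/92 = 592/663, sense flips to +
mesh 5 [60T→37T]: |ω|/ω_in = (592/663)×60/37 = 320/221, sense flips to −
mesh 6 [88T→79T]: |ω|/ω_in = (320/221)×88/79 = 28160/17459, sense flips to +
signed output speed (× input speed) = 28160/17459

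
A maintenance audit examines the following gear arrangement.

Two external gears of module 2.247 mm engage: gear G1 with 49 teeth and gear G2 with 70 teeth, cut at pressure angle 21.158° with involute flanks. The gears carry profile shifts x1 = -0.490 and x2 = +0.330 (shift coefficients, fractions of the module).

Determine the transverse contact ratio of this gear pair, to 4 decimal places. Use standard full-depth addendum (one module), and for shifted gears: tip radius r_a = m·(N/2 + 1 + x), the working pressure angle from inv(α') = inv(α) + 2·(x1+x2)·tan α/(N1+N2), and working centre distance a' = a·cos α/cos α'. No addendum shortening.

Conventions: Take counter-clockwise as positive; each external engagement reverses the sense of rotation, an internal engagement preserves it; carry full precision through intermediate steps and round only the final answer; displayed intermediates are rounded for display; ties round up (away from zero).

1.7402

class = single-mesh tooth geometry [involute pair 49T × 70T, m = 2.247]
base radii: r_b1 = 51.340403, r_b2 = 73.343433
tip radii: r_a1 = 56.197470, r_a2 = 81.633510
inv(α') = inv(21.158°) + 2·(-0.490+0.330)·tan α/(49+70) = 0.01671384  ⇒  α' = 20.75142°
a' = a·cos α / cos α' = 133.6965·cos 21.158°/cos 20.75142° = 133.333664
action lengths: √(r_a1²−r_b1²) = 22.854291, √(r_a2²−r_b2²) = 35.843699
base pitch p_b = π·m·cos α = 6.583291
CR = (22.854291 + 35.843699 − 133.333664·sin 20.75142°)/6.583291 = 1.740161
contact ratio ≈ 1.7402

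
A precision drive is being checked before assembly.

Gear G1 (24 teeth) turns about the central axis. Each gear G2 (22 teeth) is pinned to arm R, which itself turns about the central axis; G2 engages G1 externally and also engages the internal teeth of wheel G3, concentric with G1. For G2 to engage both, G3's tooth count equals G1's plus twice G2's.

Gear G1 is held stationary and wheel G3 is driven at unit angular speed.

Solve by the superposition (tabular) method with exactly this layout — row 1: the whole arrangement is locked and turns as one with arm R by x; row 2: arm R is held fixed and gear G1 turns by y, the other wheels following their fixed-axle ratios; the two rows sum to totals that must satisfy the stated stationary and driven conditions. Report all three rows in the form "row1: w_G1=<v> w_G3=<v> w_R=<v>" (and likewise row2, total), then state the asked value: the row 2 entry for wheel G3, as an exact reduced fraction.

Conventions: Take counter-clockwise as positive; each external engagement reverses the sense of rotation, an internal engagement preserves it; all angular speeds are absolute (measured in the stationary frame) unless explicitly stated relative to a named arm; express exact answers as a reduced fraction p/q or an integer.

row1: w_G1=17/23 w_G3=17/23 w_R=17/23
row2: w_G1=-17/23 w_G3=6/23 w_R=0
total: w_G1=0 w_G3=1 w_R=17/23
asked value: 6/23

topology: planetary set — G1 24T / G2 22T / G3 68T, arm = carrier (Willis)
superposition row 1 [locked train]: every member turns x
row 2 (arm held, sun turns y): ω_ring = −(24/68)·y, ω_arm = 0
boundary: total ω_sun = x + y = 0 and total ω_ring = x − (24/68)·y = 1  ⇒  y = -17/23, x = 17/23
row 2 ring = −(24/68)·(-17/23) = 6/23
totals (row 1 + row 2): sun 17/23 + (-17/23) = 0, ring 17/23 + 6/23 = 1, arm 17/23 + 0 = 17/23
asked cell (row2, ring) = 6/23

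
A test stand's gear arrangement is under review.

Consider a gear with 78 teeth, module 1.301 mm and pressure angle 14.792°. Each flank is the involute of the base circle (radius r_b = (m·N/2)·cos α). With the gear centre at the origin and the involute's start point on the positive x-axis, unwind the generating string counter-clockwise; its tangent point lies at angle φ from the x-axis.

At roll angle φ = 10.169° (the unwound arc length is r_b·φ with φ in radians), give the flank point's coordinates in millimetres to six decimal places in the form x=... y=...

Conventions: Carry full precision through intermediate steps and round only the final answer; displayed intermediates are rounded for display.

single-mesh involute tooth geometry (78T wheel at module 1.301)
pitch radius r_p = m·N/2 = 1.301·78/2 = 50.739000
base radius r_b = r_p·cos α = 50.739000·cos 14.792° = 49.057461
roll angle φ = 10.169° = 0.17748253 rad
x = r_b·(cos φ + φ·sin φ) = 49.824043
y = r_b·(sin φ − φ·cos φ) = 0.091134

x=49.824043 y=0.091134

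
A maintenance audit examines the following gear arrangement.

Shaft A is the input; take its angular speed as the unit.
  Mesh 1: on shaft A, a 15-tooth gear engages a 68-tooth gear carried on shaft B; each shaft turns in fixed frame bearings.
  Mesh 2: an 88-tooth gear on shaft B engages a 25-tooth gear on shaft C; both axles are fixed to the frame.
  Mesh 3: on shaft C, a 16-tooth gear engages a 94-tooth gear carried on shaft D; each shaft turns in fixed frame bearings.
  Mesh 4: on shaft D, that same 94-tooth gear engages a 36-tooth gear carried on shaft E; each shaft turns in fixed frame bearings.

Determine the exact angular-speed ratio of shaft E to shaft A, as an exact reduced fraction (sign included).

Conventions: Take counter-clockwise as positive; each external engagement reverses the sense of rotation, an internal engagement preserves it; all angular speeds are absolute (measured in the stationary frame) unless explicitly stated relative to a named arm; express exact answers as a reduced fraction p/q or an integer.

88/255

class = fixed-axis compound train [4 meshes; 4 ratios multiply, 4 sense flips]
mesh 1 [15T→68T]: running ratio 15/68, sense −
mesh 2 [88T→25T]: running ratio 66/85, sense +
mesh 3 [16T→94T]: running ratio 528/3995, sense −
mesh 4 [94T→36T]: running ratio 88/255, sense +
ω_out/ω_in = 88/255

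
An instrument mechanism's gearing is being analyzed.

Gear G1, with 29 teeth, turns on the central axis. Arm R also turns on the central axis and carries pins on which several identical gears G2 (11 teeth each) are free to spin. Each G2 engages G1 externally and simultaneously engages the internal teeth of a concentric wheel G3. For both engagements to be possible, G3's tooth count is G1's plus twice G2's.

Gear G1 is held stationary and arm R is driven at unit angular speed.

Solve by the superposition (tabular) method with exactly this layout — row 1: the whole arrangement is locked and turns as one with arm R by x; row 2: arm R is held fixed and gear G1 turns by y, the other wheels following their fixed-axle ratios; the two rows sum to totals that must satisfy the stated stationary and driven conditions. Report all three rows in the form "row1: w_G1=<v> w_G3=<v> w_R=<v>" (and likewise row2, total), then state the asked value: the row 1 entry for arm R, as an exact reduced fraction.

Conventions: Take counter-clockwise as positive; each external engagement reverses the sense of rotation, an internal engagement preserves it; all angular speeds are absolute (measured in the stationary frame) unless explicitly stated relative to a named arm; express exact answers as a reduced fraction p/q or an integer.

class = planetary set [G3 = 29+2·11 = 51; Willis about the carrier]
row 1 — lock + rotate with arm: ω_sun = ω_ring = ω_arm = x
row 2 (arm held, sun turns y): ω_ring = −(29/51)·y, ω_arm = 0
boundary: total ω_sun = x + y = 0 and total ω_arm = x = 1  ⇒  y = -1, x = 1
row 2 ring = −(29/51)·(-1) = 29/51
totals (row 1 + row 2): sun 1 + (-1) = 0, ring 1 + 29/51 = 80/51, arm 1 + 0 = 1
asked cell (row1, arm) = 1

row1: w_G1=1 w_G3=1 w_R=1
row2: w_G1=-1 w_G3=29/51 w_R=0
total: w_G1=0 w_G3=80/51 w_R=1
asked value: 1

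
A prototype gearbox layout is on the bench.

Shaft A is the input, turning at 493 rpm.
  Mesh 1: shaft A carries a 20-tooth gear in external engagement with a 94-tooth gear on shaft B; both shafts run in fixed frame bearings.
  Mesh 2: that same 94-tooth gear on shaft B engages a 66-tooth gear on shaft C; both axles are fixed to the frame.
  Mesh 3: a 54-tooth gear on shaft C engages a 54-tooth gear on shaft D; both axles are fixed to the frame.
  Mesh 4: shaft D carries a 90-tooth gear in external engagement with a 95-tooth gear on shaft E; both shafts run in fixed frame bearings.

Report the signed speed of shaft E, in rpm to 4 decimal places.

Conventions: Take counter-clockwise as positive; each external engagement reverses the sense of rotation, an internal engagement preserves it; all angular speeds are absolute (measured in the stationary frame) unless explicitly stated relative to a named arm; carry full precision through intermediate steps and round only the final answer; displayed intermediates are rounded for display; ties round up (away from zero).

+141.5311 rpm

topology: fixed-axis compound train — 4 meshes, A→E
mesh 1 [20T→94T]: ω = 493.0000×20/94 = 104.8936 rpm, sense flips to −
mesh 2 [94T→66T]: ω = 104.8936×94/66 = 149.3939 rpm, sense flips to +
mesh 3 [54T→54T]: ω = 149.3939×54/54 = 149.3939 rpm, sense flips to −
mesh 4 [90T→95T]: ω = 149.3939×90/95 = 141.5311 rpm, sense flips to +
signed output speed = +141.5311 rpm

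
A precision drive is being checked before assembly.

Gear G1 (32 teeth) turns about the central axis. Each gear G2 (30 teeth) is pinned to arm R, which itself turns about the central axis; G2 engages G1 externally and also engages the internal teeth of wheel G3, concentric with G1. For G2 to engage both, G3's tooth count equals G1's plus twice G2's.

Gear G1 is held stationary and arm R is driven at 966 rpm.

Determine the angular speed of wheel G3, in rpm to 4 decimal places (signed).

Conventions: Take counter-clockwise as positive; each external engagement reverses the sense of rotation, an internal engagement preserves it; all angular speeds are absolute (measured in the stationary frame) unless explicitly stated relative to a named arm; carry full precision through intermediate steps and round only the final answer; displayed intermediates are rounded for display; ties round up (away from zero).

+1302.0000 rpm

class = planetary set [G3 = 32+2·30 = 92; Willis about the carrier]
normalise by the input: solve with ω_arm = 1, then scale by 966 rpm
ring teeth: 32 + 2·30 = 92
32(ω_sun−ω_arm) = −92(ω_ring−ω_arm),  ω_sun = 0, ω_arm = 1
ω_ring = 1 − (32/92)(0−1) = 31/23
scale: ω_ring = 31/23 × 966 rpm = +1302.0000 rpm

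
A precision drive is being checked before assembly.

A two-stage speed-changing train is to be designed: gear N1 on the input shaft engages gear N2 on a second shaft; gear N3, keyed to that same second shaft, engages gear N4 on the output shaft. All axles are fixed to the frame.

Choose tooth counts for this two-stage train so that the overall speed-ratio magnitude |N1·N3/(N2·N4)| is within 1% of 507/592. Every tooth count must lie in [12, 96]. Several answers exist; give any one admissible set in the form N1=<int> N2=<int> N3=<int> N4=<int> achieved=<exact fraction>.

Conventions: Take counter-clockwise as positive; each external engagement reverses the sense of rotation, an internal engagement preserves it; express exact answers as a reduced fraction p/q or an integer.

N1=13 N2=16 N3=39 N4=37 achieved=507/592

design class (target 507/592): fixed-axis compound train
target = 507/592 in lowest terms: an exact hit needs N1·N3 = k·507 and N2·N4 = k·592 for one integer k, every count in [12, 96]; additionally prefer no 1:1 stage (N1 ≠ N2, N3 ≠ N4)
k = 1: N1·N3 = 507 = 13·39, N2·N4 = 592 = 16·37
achieved = 13·39/(16·37) = 507/592; |achieved − target| = 0 ≤ 507/59200 ✓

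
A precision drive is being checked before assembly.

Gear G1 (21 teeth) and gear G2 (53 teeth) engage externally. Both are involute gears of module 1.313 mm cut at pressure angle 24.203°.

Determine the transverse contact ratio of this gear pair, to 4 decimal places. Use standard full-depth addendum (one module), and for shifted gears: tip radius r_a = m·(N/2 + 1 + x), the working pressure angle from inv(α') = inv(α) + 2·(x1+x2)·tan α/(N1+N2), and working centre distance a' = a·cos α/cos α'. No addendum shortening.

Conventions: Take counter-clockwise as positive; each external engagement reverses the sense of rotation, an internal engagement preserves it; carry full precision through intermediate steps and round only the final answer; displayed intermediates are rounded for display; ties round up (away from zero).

1.5054

class = single-mesh tooth geometry [involute pair 21T × 53T, m = 1.313]
base radii: r_b1 = 12.574648, r_b2 = 31.736017
tip radii: r_a1 = 15.099500, r_a2 = 36.107500
no profile shift: α' = α, a' = a
action lengths: √(r_a1²−r_b1²) = 8.359015, √(r_a2²−r_b2²) = 17.221406
base pitch p_b = π·m·cos α = 3.762326
CR = (8.359015 + 17.221406 − 48.581000·sin 24.20300°)/3.762326 = 1.505353
contact ratio ≈ 1.5054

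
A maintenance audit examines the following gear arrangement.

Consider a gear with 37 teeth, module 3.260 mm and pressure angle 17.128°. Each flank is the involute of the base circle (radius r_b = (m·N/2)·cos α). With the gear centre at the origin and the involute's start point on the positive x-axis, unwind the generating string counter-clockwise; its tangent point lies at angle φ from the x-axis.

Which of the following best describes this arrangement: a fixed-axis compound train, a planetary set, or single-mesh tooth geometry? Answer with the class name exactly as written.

single-mesh tooth geometry

recognized (one wheel, involute flank): single-mesh tooth geometry, m = 3.260, N = 37
classification: single-mesh tooth geometry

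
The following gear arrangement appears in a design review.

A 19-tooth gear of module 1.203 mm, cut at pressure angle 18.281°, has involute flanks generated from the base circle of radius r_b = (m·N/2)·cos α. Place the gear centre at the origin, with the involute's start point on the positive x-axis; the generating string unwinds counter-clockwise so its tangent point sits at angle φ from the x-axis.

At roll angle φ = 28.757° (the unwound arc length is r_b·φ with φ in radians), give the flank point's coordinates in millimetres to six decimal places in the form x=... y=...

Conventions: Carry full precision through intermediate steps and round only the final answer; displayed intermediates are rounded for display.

x=12.133632 y=0.445923

class = single-mesh tooth geometry [base-circle involute, m = 1.203, 19T]
pitch radius r_p = m·N/2 = 1.203·19/2 = 11.428500
base radius r_b = r_p·cos α = 11.428500·cos 18.281° = 10.851698
roll angle φ = 28.757° = 0.50190433 rad
x = r_b·(cos φ + φ·sin φ) = 12.133632
y = r_b·(sin φ − φ·cos φ) = 0.445923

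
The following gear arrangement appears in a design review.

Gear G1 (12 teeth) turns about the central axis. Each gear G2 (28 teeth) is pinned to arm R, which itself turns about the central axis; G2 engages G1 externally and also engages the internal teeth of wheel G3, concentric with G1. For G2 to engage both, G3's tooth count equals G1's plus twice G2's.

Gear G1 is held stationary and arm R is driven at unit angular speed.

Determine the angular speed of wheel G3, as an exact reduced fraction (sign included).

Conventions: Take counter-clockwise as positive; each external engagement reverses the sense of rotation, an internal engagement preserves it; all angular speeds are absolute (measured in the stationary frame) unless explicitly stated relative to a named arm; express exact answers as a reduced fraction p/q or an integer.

20/17

recognized (axles ride arm R): planetary set, 12/28/68 teeth
ring teeth: 12 + 2·28 = 68
12(ω_sun−ω_arm) = −68(ω_ring−ω_arm),  ω_sun = 0, ω_arm = 1
ω_ring = 1 − (12/68)(0−1) = 20/17
exact speed ratio = 20/17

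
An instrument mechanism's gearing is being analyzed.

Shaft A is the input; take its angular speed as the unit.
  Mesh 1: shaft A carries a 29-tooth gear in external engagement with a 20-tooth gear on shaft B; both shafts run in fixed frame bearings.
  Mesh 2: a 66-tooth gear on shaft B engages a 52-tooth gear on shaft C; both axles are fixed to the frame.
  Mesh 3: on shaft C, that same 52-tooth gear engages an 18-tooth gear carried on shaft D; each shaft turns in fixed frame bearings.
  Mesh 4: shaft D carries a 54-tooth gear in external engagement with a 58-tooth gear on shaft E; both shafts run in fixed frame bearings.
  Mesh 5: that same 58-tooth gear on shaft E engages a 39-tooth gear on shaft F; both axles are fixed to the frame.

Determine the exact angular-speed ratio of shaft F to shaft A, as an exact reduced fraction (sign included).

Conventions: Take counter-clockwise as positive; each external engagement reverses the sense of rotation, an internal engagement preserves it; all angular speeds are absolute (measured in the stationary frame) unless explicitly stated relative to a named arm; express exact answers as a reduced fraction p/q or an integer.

-957/130

class = fixed-axis compound train [5 meshes; 5 ratios multiply, 5 sense flips]
mesh 1 [29T→20T]: running ratio 29/20, sense −
mesh 2 [66T→52T]: running ratio 957/520, sense +
mesh 3 [52T→18T]: running ratio 319/60, sense −
mesh 4 [54T→58T]: running ratio 99/20, sense +
mesh 5 [58T→39T]: running ratio 957/130, sense −
ω_out/ω_in = -957/130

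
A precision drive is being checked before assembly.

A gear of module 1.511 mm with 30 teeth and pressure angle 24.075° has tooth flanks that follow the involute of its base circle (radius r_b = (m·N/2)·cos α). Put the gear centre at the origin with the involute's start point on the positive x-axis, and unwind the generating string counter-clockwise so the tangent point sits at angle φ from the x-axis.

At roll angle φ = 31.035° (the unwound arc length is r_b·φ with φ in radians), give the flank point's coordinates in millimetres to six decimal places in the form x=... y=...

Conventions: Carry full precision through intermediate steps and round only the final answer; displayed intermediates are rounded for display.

recognized (one wheel, involute flank): single-mesh tooth geometry, m = 1.511, N = 30
pitch radius r_p = m·N/2 = 1.511·30/2 = 22.665000
base radius r_b = r_p·cos α = 22.665000·cos 24.075° = 20.693423
roll angle φ = 31.035° = 0.54166293 rad
x = r_b·(cos φ + φ·sin φ) = 23.510069
y = r_b·(sin φ − φ·cos φ) = 1.064394

x=23.510069 y=1.064394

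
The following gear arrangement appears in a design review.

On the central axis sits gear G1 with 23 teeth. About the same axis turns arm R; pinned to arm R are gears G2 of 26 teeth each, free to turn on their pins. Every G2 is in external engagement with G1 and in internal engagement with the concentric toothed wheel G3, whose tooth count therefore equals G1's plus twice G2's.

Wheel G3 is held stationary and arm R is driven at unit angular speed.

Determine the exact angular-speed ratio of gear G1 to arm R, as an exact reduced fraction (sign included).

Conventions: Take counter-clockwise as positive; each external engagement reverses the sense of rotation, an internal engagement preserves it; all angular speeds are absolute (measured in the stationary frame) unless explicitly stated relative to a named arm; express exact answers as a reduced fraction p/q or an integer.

planetary set (23T centre, 26T on arm, 75T internal) — Willis relation
ring teeth: 23 + 2·26 = 75
23(ω_sun−ω_arm) = −75(ω_ring−ω_arm),  ω_ring = 0, ω_arm = 1
ω_sun = 1 − (75/23)(0−1) = 98/23
ω_out/ω_in = 98/23

98/23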